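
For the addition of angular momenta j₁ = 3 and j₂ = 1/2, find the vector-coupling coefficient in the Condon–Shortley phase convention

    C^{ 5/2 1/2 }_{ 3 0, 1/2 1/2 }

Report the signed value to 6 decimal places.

j₁+j₂−J=1  J+j₁−j₂=5  J−j₁+j₂=0  j₁+j₂+J+1=7
(j₁±m₁, j₂±m₂, J±M) = (3,3,1,0,3,2)
P² = 432/7
sum k=1..1:
  [1] −1/12 = -1/12
S = -1/12
C² = P²·S² = 3/7 ; C = -0.654654

−√(3/7) ≈ -0.654654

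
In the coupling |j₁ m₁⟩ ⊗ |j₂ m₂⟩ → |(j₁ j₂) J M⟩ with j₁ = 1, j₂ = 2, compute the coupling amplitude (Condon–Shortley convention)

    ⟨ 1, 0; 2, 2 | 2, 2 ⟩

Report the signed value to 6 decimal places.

−√(2/3) = -0.816497

j₁+j₂−J=1  J+j₁−j₂=1  J−j₁+j₂=3  j₁+j₂+J+1=6
(j₁±m₁, j₂±m₂, J±M) = (1,1,4,0,4,0)
P² = 24
sum k=1..1:
  [1] −1/6 = -1/6
S = -1/6
C² = P²·S² = 2/3 ; C = -0.816497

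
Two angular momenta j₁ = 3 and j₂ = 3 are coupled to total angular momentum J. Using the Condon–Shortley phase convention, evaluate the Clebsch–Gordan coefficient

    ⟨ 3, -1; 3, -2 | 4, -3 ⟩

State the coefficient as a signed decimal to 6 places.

-0.301511  (= −√(1/11))

√[9·2!4!4!/11! · 2!4!1!5!1!7!] = √(82944/11)
  +(−1)^0/∏(0,2,4,1,0,3)! = 1/288  (running 1/288)
  +(−1)^1/∏(1,1,3,0,1,4)! = -1/144  (running -1/288)
⟨..|..⟩ = √(82944/11)·(-1/288) = -0.301511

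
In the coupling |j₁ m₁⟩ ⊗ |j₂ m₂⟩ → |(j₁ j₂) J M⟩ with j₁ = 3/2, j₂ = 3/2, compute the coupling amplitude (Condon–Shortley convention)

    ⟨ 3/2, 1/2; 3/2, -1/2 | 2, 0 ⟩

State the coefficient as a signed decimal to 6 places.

+0.500000  (= +√(1/4))

j₁+j₂−J=1  J+j₁−j₂=2  J−j₁+j₂=2  j₁+j₂+J+1=6
(j₁±m₁, j₂±m₂, J±M) = (2,1,1,2,2,2)
P² = 4/9
sum k=0..1:
  [0] +1/1 = 1
  [1] −1/4 = -1/4
S = 3/4
C² = P²·S² = 1/4 ; C = +0.500000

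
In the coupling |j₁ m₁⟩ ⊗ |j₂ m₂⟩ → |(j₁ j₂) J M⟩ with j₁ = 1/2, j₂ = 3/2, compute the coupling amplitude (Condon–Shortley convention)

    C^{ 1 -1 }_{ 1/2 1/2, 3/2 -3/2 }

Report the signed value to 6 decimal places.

j₁+j₂−J=1  J+j₁−j₂=0  J−j₁+j₂=2  j₁+j₂+J+1=4
(j₁±m₁, j₂±m₂, J±M) = (1,0,0,3,0,2)
P² = 3
sum k=0..0:
  [0] +1/2 = 1/2
S = 1/2
C² = P²·S² = 3/4 ; C = +0.866025

+√(3/4) = +0.866025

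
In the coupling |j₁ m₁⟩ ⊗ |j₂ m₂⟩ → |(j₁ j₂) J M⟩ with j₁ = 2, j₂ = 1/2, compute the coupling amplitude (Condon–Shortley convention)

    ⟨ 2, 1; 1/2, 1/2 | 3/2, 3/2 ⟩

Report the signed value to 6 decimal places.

j₁+j₂−J=1  J+j₁−j₂=3  J−j₁+j₂=0  j₁+j₂+J+1=5
(j₁±m₁, j₂±m₂, J±M) = (3,1,1,0,3,0)
P² = 36/5
sum k=1..1:
  [1] −1/6 = -1/6
S = -1/6
C² = P²·S² = 1/5 ; C = -0.447214

-0.447214  (= −√(1/5))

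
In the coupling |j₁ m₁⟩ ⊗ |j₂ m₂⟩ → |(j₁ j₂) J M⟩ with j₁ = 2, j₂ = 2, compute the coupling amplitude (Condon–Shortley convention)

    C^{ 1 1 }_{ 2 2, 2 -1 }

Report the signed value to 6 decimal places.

j₁+j₂−J=3  J+j₁−j₂=1  J−j₁+j₂=1  j₁+j₂+J+1=6
(j₁±m₁, j₂±m₂, J±M) = (4,0,1,3,2,0)
P² = 36/5
sum k=0..0:
  [0] +1/6 = 1/6
S = 1/6
C² = P²·S² = 1/5 ; C = +0.447214

+√(1/5) ≈ +0.447214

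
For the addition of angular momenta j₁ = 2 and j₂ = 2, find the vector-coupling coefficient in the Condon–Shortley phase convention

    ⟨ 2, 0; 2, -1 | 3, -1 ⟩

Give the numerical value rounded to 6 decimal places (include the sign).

+√(1/5) = +0.447214

j₁+j₂−J=1  J+j₁−j₂=3  J−j₁+j₂=3  j₁+j₂+J+1=8
(j₁±m₁, j₂±m₂, J±M) = (2,2,1,3,2,4)
P² = 36/5
sum k=0..1:
  [0] +1/4 = 1/4
  [1] −1/12 = -1/12
S = 1/6
C² = P²·S² = 1/5 ; C = +0.447214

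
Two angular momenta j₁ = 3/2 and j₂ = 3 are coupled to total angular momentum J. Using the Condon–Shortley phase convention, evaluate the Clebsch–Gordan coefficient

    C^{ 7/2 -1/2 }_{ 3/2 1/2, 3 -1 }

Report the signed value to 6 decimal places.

+0.534522

triangle: 1!×2!×5!/9! = 240/362880
(j±m)!: 2!×1!×2!×4!×3!×4! = 13824
prefactor² = (2J+1)×Δ×N² = 512/7
  k=0: +1/(0!×1!×1!×2!×1!×3!) = 1/12
  k=1: −1/(1!×0!×0!×1!×2!×4!) = -1/48
Σ = 1/16  ⇒  CG² = 512/7×1/16² = 2/7
CG = +√(2/7) = +0.534522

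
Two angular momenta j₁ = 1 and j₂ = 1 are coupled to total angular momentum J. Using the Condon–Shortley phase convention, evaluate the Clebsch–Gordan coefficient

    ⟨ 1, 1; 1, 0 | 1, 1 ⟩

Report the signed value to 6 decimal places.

√[3·1!1!1!/4! · 2!0!1!1!2!0!] = √(1/2)
  +(−1)^0/∏(0,1,0,1,1,0)! = 1  (running 1)
⟨..|..⟩ = √(1/2)·(1) = +0.707107

+0.707107  (= +√(1/2))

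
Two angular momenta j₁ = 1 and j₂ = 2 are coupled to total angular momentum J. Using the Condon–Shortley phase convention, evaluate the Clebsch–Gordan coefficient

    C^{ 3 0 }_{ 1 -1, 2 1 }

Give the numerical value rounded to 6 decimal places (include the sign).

j₁+j₂−J=0  J+j₁−j₂=2  J−j₁+j₂=4  j₁+j₂+J+1=7
(j₁±m₁, j₂±m₂, J±M) = (0,2,3,1,3,3)
P² = 144/5
sum k=0..0:
  [0] +1/12 = 1/12
S = 1/12
C² = P²·S² = 1/5 ; C = +0.447214

+0.447214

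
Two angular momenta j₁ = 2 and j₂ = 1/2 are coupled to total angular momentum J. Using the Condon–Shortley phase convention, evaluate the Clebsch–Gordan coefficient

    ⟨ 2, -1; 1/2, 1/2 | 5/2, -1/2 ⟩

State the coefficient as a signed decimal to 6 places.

+0.632456

j₁+j₂−J=0  J+j₁−j₂=4  J−j₁+j₂=1  j₁+j₂+J+1=6
(j₁±m₁, j₂±m₂, J±M) = (1,3,1,0,2,3)
P² = 72/5
sum k=0..0:
  [0] +1/6 = 1/6
S = 1/6
C² = P²·S² = 2/5 ; C = +0.632456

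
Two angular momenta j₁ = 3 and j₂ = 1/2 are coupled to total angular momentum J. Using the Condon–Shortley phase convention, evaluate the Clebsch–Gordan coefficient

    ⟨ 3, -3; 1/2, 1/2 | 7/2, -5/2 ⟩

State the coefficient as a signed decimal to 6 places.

+√(1/7) ≈ +0.377964

j₁+j₂−J=0  J+j₁−j₂=6  J−j₁+j₂=1  j₁+j₂+J+1=8
(j₁±m₁, j₂±m₂, J±M) = (0,6,1,0,1,6)
P² = 518400/7
sum k=0..0:
  [0] +1/720 = 1/720
S = 1/720
C² = P²·S² = 1/7 ; C = +0.377964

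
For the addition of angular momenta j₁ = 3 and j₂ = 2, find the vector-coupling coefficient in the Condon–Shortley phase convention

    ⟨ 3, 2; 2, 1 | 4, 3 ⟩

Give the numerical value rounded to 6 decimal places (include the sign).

+0.223607

triangle: 1!·5!·3!/10! = 720/3628800
(j±m)!: 5!·1!·3!·1!·7!·1! = 3628800
prefactor² = (2J+1)·Δ·N² = 6480
  k=0: +1/(0!·1!·1!·3!·4!·0!) = 1/144
  k=1: −1/(1!·0!·0!·2!·5!·1!) = -1/240
Σ = 1/360  ⇒  CG² = 6480·1/360² = 1/20
CG = +√(1/20) = +0.223607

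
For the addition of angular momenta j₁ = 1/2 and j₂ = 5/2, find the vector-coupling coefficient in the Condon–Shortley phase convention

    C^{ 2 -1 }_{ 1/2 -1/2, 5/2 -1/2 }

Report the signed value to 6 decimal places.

−√(1/3) ≈ -0.577350

j₁+j₂−J=1  J+j₁−j₂=0  J−j₁+j₂=4  j₁+j₂+J+1=6
(j₁±m₁, j₂±m₂, J±M) = (0,1,2,3,1,3)
P² = 12
sum k=1..1:
  [1] −1/6 = -1/6
S = -1/6
C² = P²·S² = 1/3 ; C = -0.577350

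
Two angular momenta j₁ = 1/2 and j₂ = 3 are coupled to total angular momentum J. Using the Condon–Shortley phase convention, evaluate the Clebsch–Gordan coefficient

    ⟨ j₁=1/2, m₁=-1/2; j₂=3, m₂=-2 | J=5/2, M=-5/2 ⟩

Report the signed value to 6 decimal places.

triangle: 1!·0!·5!/7! = 120/5040
(j±m)!: 0!·1!·1!·5!·0!·5! = 14400
prefactor² = (2J+1)·Δ·N² = 14400/7
  k=1: −1/(1!·0!·0!·0!·0!·5!) = -1/120
Σ = -1/120  ⇒  CG² = 14400/7·(-1/120)² = 1/7
CG = −√(1/7) = -0.377964

−√(1/7) = -0.377964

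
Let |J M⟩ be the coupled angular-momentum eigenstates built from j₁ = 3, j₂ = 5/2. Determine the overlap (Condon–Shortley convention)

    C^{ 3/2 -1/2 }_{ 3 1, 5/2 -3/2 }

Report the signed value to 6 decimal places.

-0.483046

triangle: 4!·2!·1!/8! = 48/40320
(j±m)!: 4!·2!·1!·4!·1!·2! = 2304
prefactor² = (2J+1)·Δ·N² = 384/35
  k=0: +1/(0!·4!·2!·1!·0!·0!) = 1/48
  k=1: −1/(1!·3!·1!·0!·1!·1!) = -1/6
Σ = -7/48  ⇒  CG² = 384/35·(-7/48)² = 7/30
CG = −√(7/30) = -0.483046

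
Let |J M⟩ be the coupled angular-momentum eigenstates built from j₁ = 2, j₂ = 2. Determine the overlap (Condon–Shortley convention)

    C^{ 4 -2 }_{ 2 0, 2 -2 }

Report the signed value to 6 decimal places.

triangle: 0!×4!×4!/9! = 576/362880
(j±m)!: 2!×2!×0!×4!×2!×6! = 138240
prefactor² = (2J+1)×Δ×N² = 13824/7
  k=0: +1/(0!×0!×2!×0!×2!×4!) = 1/96
Σ = 1/96  ⇒  CG² = 13824/7×1/96² = 3/14
CG = +√(3/14) = +0.462910

+√(3/14) = +0.462910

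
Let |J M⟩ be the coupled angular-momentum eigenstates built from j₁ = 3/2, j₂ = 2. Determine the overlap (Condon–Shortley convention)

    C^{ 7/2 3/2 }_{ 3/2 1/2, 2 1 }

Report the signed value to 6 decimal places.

+√(4/7) ≈ +0.755929

triangle: 0!·3!·4!/8! = 144/40320
(j±m)!: 2!·1!·3!·1!·5!·2! = 2880
prefactor² = (2J+1)·Δ·N² = 576/7
  k=0: +1/(0!·0!·1!·3!·2!·1!) = 1/12
Σ = 1/12  ⇒  CG² = 576/7·1/12² = 4/7
CG = +√(4/7) = +0.755929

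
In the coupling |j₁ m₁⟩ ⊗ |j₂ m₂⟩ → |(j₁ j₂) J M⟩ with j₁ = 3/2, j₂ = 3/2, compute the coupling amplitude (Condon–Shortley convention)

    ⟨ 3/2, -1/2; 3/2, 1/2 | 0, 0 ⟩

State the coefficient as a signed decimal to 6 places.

+0.500000  (= +√(1/4))

j₁+j₂−J=3  J+j₁−j₂=0  J−j₁+j₂=0  j₁+j₂+J+1=4
(j₁±m₁, j₂±m₂, J±M) = (1,2,2,1,0,0)
P² = 1
sum k=2..2:
  [2] +1/2 = 1/2
S = 1/2
C² = P²·S² = 1/4 ; C = +0.500000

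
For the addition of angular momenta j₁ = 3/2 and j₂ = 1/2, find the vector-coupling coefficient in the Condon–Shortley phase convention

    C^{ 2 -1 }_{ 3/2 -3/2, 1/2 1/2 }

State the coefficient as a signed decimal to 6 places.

triangle: 0!*3!*1!/5! = 6/120
(j±m)!: 0!*3!*1!*0!*1!*3! = 36
prefactor² = (2J+1)*Δ*N² = 9
  k=0: +1/(0!*0!*3!*1!*0!*0!) = 1/6
Σ = 1/6  ⇒  CG² = 9*1/6² = 1/4
CG = +√(1/4) = +0.500000

+√(1/4) ≈ +0.500000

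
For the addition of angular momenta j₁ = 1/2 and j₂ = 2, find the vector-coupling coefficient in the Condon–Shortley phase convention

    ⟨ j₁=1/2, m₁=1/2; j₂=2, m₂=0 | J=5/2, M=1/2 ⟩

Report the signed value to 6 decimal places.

+0.774597

j₁+j₂−J=0  J+j₁−j₂=1  J−j₁+j₂=4  j₁+j₂+J+1=6
(j₁±m₁, j₂±m₂, J±M) = (1,0,2,2,3,2)
P² = 48/5
sum k=0..0:
  [0] +1/4 = 1/4
S = 1/4
C² = P²·S² = 3/5 ; C = +0.774597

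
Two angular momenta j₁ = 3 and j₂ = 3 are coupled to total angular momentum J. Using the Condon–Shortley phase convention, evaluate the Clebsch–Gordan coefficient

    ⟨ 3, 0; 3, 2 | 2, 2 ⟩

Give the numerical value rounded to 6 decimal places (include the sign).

−√(5/21) = -0.487950

triangle: 4!*2!*2!/9! = 96/362880
(j±m)!: 3!*3!*5!*1!*4!*0! = 103680
prefactor² = (2J+1)*Δ*N² = 960/7
  k=3: −1/(3!*1!*0!*2!*2!*0!) = -1/24
Σ = -1/24  ⇒  CG² = 960/7*(-1/24)² = 5/21
CG = −√(5/21) = -0.487950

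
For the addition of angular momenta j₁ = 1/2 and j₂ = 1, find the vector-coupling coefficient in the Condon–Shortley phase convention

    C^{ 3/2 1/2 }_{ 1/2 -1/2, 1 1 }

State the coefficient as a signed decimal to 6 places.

+√(1/3) = +0.577350

j₁+j₂−J=0  J+j₁−j₂=1  J−j₁+j₂=2  j₁+j₂+J+1=4
(j₁±m₁, j₂±m₂, J±M) = (0,1,2,0,2,1)
P² = 4/3
sum k=0..0:
  [0] +1/2 = 1/2
S = 1/2
C² = P²·S² = 1/3 ; C = +0.577350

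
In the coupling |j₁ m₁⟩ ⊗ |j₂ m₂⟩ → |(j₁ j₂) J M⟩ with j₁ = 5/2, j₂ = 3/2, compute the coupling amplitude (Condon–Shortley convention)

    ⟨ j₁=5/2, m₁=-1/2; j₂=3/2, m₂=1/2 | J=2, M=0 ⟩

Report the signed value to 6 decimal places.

-0.267261

triangle: 2!·3!·1!/7! = 12/5040
(j±m)!: 2!·3!·2!·1!·2!·2! = 96
prefactor² = (2J+1)·Δ·N² = 8/7
  k=1: −1/(1!·1!·2!·1!·1!·0!) = -1/2
  k=2: +1/(2!·0!·1!·0!·2!·1!) = 1/4
Σ = -1/4  ⇒  CG² = 8/7·(-1/4)² = 1/14
CG = −√(1/14) = -0.267261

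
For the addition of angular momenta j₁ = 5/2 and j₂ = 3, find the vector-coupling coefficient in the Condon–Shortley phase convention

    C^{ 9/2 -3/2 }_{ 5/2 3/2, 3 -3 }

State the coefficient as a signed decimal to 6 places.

√[10·1!4!5!/11! · 4!1!0!6!3!6!] = √(4147200/77)
  +(−1)^0/∏(0,1,1,0,3,5)! = 1/720  (running 1/720)
⟨..|..⟩ = √(4147200/77)·(1/720) = +0.322329

+0.322329  (= +√(8/77))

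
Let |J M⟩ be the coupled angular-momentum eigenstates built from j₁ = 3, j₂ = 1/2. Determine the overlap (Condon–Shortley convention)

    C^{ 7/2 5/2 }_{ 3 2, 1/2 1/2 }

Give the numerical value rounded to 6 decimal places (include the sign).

triangle: 0!*6!*1!/8! = 720/40320
(j±m)!: 5!*1!*1!*0!*6!*1! = 86400
prefactor² = (2J+1)*Δ*N² = 86400/7
  k=0: +1/(0!*0!*1!*1!*5!*0!) = 1/120
Σ = 1/120  ⇒  CG² = 86400/7*1/120² = 6/7
CG = +√(6/7) = +0.925820

+0.925820  (= +√(6/7))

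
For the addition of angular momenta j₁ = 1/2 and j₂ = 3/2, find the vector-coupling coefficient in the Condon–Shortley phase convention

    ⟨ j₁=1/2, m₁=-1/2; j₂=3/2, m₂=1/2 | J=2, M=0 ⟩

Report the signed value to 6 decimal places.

√[5·0!1!3!/5! · 0!1!2!1!2!2!] = √(2)
  +(−1)^0/∏(0,0,1,2,0,1)! = 1/2  (running 1/2)
⟨..|..⟩ = √(2)·(1/2) = +0.707107

+0.707107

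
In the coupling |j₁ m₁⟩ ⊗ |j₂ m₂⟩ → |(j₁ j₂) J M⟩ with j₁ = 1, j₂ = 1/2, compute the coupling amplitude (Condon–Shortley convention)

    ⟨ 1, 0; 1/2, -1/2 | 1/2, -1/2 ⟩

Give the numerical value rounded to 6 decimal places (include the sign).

+√(1/3) ≈ +0.577350

triangle: 1!×1!×0!/3! = 1/6
(j±m)!: 1!×1!×0!×1!×0!×1! = 1
prefactor² = (2J+1)×Δ×N² = 1/3
  k=0: +1/(0!×1!×1!×0!×0!×0!) = 1
Σ = 1  ⇒  CG² = 1/3×1² = 1/3
CG = +√(1/3) = +0.577350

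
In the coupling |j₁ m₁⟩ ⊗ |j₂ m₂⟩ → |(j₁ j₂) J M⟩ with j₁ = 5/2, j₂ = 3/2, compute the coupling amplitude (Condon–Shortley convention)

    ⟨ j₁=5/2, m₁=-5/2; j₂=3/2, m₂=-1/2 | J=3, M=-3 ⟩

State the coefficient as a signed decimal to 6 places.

√[7·1!4!2!/8! · 0!5!1!2!0!6!] = √(1440)
  +(−1)^1/∏(1,0,4,0,0,2)! = -1/48  (running -1/48)
⟨..|..⟩ = √(1440)·(-1/48) = -0.790569

-0.790569  (= −√(5/8))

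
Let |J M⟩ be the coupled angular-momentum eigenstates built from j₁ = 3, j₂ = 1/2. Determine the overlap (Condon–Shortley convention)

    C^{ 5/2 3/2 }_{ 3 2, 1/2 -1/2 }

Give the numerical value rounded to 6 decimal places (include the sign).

triangle: 1!*5!*0!/7! = 120/5040
(j±m)!: 5!*1!*0!*1!*4!*1! = 2880
prefactor² = (2J+1)*Δ*N² = 2880/7
  k=0: +1/(0!*1!*1!*0!*4!*0!) = 1/24
Σ = 1/24  ⇒  CG² = 2880/7*1/24² = 5/7
CG = +√(5/7) = +0.845154

+0.845154  (= +√(5/7))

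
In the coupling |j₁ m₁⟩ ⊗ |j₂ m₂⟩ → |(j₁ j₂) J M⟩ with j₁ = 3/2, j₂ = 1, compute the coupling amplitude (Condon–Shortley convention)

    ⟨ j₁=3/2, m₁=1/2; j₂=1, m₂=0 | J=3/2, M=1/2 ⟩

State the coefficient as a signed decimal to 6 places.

+√(1/15) = +0.258199

j₁+j₂−J=1  J+j₁−j₂=2  J−j₁+j₂=1  j₁+j₂+J+1=5
(j₁±m₁, j₂±m₂, J±M) = (2,1,1,1,2,1)
P² = 4/15
sum k=0..1:
  [0] +1/1 = 1
  [1] −1/2 = -1/2
S = 1/2
C² = P²·S² = 1/15 ; C = +0.258199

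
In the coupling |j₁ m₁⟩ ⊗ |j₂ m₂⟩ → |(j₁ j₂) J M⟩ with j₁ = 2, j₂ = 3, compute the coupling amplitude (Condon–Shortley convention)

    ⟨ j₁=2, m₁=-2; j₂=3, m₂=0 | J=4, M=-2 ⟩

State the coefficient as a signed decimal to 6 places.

√[9·1!3!5!/10! · 0!4!3!3!2!6!] = √(15552/7)
  +(−1)^1/∏(1,0,3,2,0,3)! = -1/72  (running -1/72)
⟨..|..⟩ = √(15552/7)·(-1/72) = -0.654654

-0.654654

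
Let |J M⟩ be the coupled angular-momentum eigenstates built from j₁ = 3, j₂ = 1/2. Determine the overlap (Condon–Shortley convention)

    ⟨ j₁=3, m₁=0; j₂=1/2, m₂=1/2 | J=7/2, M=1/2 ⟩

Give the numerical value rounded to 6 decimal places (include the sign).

+0.755929  (= +√(4/7))

triangle: 0!·6!·1!/8! = 720/40320
(j±m)!: 3!·3!·1!·0!·4!·3! = 5184
prefactor² = (2J+1)·Δ·N² = 5184/7
  k=0: +1/(0!·0!·3!·1!·3!·0!) = 1/36
Σ = 1/36  ⇒  CG² = 5184/7·1/36² = 4/7
CG = +√(4/7) = +0.755929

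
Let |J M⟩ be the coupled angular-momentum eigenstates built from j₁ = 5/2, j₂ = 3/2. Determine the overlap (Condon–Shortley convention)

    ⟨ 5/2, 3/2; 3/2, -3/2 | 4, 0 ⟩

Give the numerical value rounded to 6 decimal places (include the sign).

+√(1/14) ≈ +0.267261

triangle: 0!*5!*3!/9! = 720/362880
(j±m)!: 4!*1!*0!*3!*4!*4! = 82944
prefactor² = (2J+1)*Δ*N² = 10368/7
  k=0: +1/(0!*0!*1!*0!*4!*3!) = 1/144
Σ = 1/144  ⇒  CG² = 10368/7*1/144² = 1/14
CG = +√(1/14) = +0.267261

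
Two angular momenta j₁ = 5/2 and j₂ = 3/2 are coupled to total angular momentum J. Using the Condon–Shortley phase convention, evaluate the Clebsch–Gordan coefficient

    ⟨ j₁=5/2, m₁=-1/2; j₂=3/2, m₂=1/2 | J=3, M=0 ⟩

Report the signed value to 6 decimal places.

−√(1/5) ≈ -0.447214

j₁+j₂−J=1  J+j₁−j₂=4  J−j₁+j₂=2  j₁+j₂+J+1=8
(j₁±m₁, j₂±m₂, J±M) = (2,3,2,1,3,3)
P² = 36/5
sum k=0..1:
  [0] +1/12 = 1/12
  [1] −1/4 = -1/4
S = -1/6
C² = P²·S² = 1/5 ; C = -0.447214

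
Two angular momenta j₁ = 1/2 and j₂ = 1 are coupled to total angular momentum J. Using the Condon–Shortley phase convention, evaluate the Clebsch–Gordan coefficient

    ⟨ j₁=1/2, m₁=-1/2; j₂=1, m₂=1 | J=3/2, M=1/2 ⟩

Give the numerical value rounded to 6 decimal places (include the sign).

+0.577350

√[4·0!1!2!/4! · 0!1!2!0!2!1!] = √(4/3)
  +(−1)^0/∏(0,0,1,2,0,0)! = 1/2  (running 1/2)
⟨..|..⟩ = √(4/3)·(1/2) = +0.577350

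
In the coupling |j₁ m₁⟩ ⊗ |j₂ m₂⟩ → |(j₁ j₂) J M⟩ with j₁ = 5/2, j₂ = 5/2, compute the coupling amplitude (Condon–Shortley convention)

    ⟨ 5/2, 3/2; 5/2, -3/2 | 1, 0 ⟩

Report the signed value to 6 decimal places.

triangle: 4!*1!*1!/7! = 24/5040
(j±m)!: 4!*1!*1!*4!*1!*1! = 576
prefactor² = (2J+1)*Δ*N² = 288/35
  k=0: +1/(0!*4!*1!*1!*0!*0!) = 1/24
  k=1: −1/(1!*3!*0!*0!*1!*1!) = -1/6
Σ = -1/8  ⇒  CG² = 288/35*(-1/8)² = 9/70
CG = −√(9/70) = -0.358569

-0.358569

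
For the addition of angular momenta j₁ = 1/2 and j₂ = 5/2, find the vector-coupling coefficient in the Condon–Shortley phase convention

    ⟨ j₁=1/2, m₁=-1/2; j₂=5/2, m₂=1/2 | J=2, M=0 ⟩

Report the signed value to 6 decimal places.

−√(1/2) ≈ -0.707107

triangle: 1!×0!×4!/6! = 24/720
(j±m)!: 0!×1!×3!×2!×2!×2! = 48
prefactor² = (2J+1)×Δ×N² = 8
  k=1: −1/(1!×0!×0!×2!×0!×2!) = -1/4
Σ = -1/4  ⇒  CG² = 8×(-1/4)² = 1/2
CG = −√(1/2) = -0.707107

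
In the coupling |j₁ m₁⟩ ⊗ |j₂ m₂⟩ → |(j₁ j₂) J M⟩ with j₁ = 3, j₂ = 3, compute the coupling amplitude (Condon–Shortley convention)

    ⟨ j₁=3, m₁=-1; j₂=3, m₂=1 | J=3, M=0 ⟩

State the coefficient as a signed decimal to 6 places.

triangle: 3!·3!·3!/10! = 216/3628800
(j±m)!: 2!·4!·4!·2!·3!·3! = 82944
prefactor² = (2J+1)·Δ·N² = 864/25
  k=1: −1/(1!·2!·3!·3!·0!·0!) = -1/72
  k=2: +1/(2!·1!·2!·2!·1!·1!) = 1/8
  k=3: −1/(3!·0!·1!·1!·2!·2!) = -1/24
Σ = 5/72  ⇒  CG² = 864/25·5/72² = 1/6
CG = +√(1/6) = +0.408248

+0.408248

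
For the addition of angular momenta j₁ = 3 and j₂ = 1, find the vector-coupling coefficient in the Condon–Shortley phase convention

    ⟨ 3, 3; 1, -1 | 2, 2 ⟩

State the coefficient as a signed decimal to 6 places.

j₁+j₂−J=2  J+j₁−j₂=4  J−j₁+j₂=0  j₁+j₂+J+1=7
(j₁±m₁, j₂±m₂, J±M) = (6,0,0,2,4,0)
P² = 11520/7
sum k=0..0:
  [0] +1/48 = 1/48
S = 1/48
C² = P²·S² = 5/7 ; C = +0.845154

+0.845154  (= +√(5/7))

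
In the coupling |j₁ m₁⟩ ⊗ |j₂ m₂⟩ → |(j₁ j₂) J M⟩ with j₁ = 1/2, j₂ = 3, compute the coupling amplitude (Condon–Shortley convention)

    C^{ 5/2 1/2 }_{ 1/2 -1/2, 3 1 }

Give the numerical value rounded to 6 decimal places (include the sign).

−√(4/7) ≈ -0.755929

triangle: 1!×0!×5!/7! = 120/5040
(j±m)!: 0!×1!×4!×2!×3!×2! = 576
prefactor² = (2J+1)×Δ×N² = 576/7
  k=1: −1/(1!×0!×0!×3!×0!×2!) = -1/12
Σ = -1/12  ⇒  CG² = 576/7×(-1/12)² = 4/7
CG = −√(4/7) = -0.755929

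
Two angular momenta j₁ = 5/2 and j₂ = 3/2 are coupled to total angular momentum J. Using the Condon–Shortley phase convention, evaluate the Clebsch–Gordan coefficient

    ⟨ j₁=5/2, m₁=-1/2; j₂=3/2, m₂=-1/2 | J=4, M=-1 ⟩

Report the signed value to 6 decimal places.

triangle: 0!×5!×3!/9! = 720/362880
(j±m)!: 2!×3!×1!×2!×3!×5! = 17280
prefactor² = (2J+1)×Δ×N² = 2160/7
  k=0: +1/(0!×0!×3!×1!×2!×2!) = 1/24
Σ = 1/24  ⇒  CG² = 2160/7×1/24² = 15/28
CG = +√(15/28) = +0.731925

+√(15/28) ≈ +0.731925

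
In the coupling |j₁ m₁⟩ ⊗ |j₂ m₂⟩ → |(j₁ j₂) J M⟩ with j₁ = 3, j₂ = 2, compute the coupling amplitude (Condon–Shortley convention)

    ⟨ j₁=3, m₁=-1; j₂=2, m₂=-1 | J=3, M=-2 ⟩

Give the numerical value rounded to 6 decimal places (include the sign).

−√(1/4) = -0.500000

j₁+j₂−J=2  J+j₁−j₂=4  J−j₁+j₂=2  j₁+j₂+J+1=9
(j₁±m₁, j₂±m₂, J±M) = (2,4,1,3,1,5)
P² = 64
sum k=0..1:
  [0] +1/48 = 1/48
  [1] −1/12 = -1/12
S = -1/16
C² = P²·S² = 1/4 ; C = -0.500000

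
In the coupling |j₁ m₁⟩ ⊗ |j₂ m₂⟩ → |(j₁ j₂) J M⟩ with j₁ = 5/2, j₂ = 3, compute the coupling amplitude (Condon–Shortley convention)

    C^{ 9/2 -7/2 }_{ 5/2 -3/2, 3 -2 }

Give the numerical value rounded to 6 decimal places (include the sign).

+√(1/99) = +0.100504

triangle: 1!*4!*5!/11! = 2880/39916800
(j±m)!: 1!*4!*1!*5!*1!*8! = 116121600
prefactor² = (2J+1)*Δ*N² = 921600/11
  k=0: +1/(0!*1!*4!*1!*0!*4!) = 1/576
  k=1: −1/(1!*0!*3!*0!*1!*5!) = -1/720
Σ = 1/2880  ⇒  CG² = 921600/11*1/2880² = 1/99
CG = +√(1/99) = +0.100504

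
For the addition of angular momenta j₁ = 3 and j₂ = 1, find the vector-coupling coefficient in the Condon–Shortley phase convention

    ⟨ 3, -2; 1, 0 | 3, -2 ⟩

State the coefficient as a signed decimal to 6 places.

−√(1/3) = -0.577350

triangle: 1!×5!×1!/8! = 120/40320
(j±m)!: 1!×5!×1!×1!×1!×5! = 14400
prefactor² = (2J+1)×Δ×N² = 300
  k=0: +1/(0!×1!×5!×1!×0!×0!) = 1/120
  k=1: −1/(1!×0!×4!×0!×1!×1!) = -1/24
Σ = -1/30  ⇒  CG² = 300×(-1/30)² = 1/3
CG = −√(1/3) = -0.577350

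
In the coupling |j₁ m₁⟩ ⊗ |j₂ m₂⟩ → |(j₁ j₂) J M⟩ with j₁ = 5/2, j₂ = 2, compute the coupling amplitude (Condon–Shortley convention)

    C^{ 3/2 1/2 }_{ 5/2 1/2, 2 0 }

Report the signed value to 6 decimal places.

-0.239046

triangle: 3!*2!*1!/7! = 12/5040
(j±m)!: 3!*2!*2!*2!*2!*1! = 96
prefactor² = (2J+1)*Δ*N² = 32/35
  k=1: −1/(1!*2!*1!*1!*1!*0!) = -1/2
  k=2: +1/(2!*1!*0!*0!*2!*1!) = 1/4
Σ = -1/4  ⇒  CG² = 32/35*(-1/4)² = 2/35
CG = −√(2/35) = -0.239046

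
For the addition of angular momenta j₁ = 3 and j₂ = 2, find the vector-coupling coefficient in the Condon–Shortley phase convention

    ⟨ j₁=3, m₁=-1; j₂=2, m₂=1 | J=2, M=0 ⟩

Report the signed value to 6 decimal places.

+√(1/7) ≈ +0.377964

√[5·3!3!1!/8! · 2!4!3!1!2!2!] = √(36/7)
  +(−1)^2/∏(2,1,2,1,1,0)! = 1/4  (running 1/4)
  +(−1)^3/∏(3,0,1,0,2,1)! = -1/12  (running 1/6)
⟨..|..⟩ = √(36/7)·(1/6) = +0.377964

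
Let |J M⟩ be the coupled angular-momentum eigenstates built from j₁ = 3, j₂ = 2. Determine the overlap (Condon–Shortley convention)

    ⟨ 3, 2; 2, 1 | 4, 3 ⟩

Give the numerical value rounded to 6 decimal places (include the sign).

+0.223607

triangle: 1!·5!·3!/10! = 720/3628800
(j±m)!: 5!·1!·3!·1!·7!·1! = 3628800
prefactor² = (2J+1)·Δ·N² = 6480
  k=0: +1/(0!·1!·1!·3!·4!·0!) = 1/144
  k=1: −1/(1!·0!·0!·2!·5!·1!) = -1/240
Σ = 1/360  ⇒  CG² = 6480·1/360² = 1/20
CG = +√(1/20) = +0.223607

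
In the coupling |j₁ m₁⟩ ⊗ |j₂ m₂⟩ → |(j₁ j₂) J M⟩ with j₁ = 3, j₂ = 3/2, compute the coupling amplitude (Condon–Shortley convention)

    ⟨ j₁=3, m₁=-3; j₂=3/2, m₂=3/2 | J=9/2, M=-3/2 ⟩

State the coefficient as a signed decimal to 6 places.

+0.109109  (= +√(1/84))

triangle: 0!·6!·3!/10! = 4320/3628800
(j±m)!: 0!·6!·3!·0!·3!·6! = 18662400
prefactor² = (2J+1)·Δ·N² = 1555200/7
  k=0: +1/(0!·0!·6!·3!·0!·0!) = 1/4320
Σ = 1/4320  ⇒  CG² = 1555200/7·1/4320² = 1/84
CG = +√(1/84) = +0.109109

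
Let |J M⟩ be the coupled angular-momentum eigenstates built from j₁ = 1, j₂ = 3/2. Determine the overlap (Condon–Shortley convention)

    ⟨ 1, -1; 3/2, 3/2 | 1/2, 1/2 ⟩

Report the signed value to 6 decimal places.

+0.707107  (= +√(1/2))

j₁+j₂−J=2  J+j₁−j₂=0  J−j₁+j₂=1  j₁+j₂+J+1=4
(j₁±m₁, j₂±m₂, J±M) = (0,2,3,0,1,0)
P² = 2
sum k=2..2:
  [2] +1/2 = 1/2
S = 1/2
C² = P²·S² = 1/2 ; C = +0.707107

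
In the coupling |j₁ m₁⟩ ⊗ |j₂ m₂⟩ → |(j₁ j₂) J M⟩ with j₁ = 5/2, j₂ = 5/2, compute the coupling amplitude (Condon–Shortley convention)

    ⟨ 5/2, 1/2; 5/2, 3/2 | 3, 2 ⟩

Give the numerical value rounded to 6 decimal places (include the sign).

√[7·2!3!3!/9! · 3!2!4!1!5!1!] = √(48)
  +(−1)^1/∏(1,1,1,3,2,0)! = -1/12  (running -1/12)
  +(−1)^2/∏(2,0,0,2,3,1)! = 1/24  (running -1/24)
⟨..|..⟩ = √(48)·(-1/24) = -0.288675

−√(1/12) = -0.288675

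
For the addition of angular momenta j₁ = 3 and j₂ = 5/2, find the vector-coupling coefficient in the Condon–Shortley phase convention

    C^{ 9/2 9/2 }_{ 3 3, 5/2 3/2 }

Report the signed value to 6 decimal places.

√[10·1!5!4!/11! · 6!0!4!1!9!0!] = √(49766400/11)
  +(−1)^0/∏(0,1,0,4,5,0)! = 1/2880  (running 1/2880)
⟨..|..⟩ = √(49766400/11)·(1/2880) = +0.738549

+√(6/11) ≈ +0.738549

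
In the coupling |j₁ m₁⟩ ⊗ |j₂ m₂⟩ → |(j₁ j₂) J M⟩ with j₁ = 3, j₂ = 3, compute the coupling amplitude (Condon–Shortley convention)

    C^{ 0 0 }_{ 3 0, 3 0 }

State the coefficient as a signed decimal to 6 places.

triangle: 6!*0!*0!/7! = 720/5040
(j±m)!: 3!*3!*3!*3!*0!*0! = 1296
prefactor² = (2J+1)*Δ*N² = 1296/7
  k=3: −1/(3!*3!*0!*0!*0!*0!) = -1/36
Σ = -1/36  ⇒  CG² = 1296/7*(-1/36)² = 1/7
CG = −√(1/7) = -0.377964

-0.377964  (= −√(1/7))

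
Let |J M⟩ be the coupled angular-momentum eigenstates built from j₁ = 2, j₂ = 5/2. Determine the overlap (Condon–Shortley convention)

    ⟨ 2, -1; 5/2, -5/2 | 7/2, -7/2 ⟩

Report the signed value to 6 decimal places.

j₁+j₂−J=1  J+j₁−j₂=3  J−j₁+j₂=4  j₁+j₂+J+1=9
(j₁±m₁, j₂±m₂, J±M) = (1,3,0,5,0,7)
P² = 11520
sum k=0..0:
  [0] +1/144 = 1/144
S = 1/144
C² = P²·S² = 5/9 ; C = +0.745356

+√(5/9) = +0.745356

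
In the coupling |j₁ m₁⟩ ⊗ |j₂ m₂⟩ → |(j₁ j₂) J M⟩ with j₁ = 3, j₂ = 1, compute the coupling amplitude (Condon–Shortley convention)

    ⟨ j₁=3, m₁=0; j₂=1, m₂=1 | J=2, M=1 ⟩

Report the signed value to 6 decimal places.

√[5·2!4!0!/7! · 3!3!2!0!3!1!] = √(144/7)
  +(−1)^2/∏(2,0,1,0,3,0)! = 1/12  (running 1/12)
⟨..|..⟩ = √(144/7)·(1/12) = +0.377964

+√(1/7) ≈ +0.377964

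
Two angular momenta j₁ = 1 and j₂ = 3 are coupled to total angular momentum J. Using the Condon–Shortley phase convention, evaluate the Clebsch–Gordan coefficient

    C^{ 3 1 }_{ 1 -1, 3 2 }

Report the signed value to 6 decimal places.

-0.645497  (= −√(5/12))

triangle: 1!×1!×5!/8! = 120/40320
(j±m)!: 0!×2!×5!×1!×4!×2! = 11520
prefactor² = (2J+1)×Δ×N² = 240
  k=1: −1/(1!×0!×1!×4!×0!×1!) = -1/24
Σ = -1/24  ⇒  CG² = 240×(-1/24)² = 5/12
CG = −√(5/12) = -0.645497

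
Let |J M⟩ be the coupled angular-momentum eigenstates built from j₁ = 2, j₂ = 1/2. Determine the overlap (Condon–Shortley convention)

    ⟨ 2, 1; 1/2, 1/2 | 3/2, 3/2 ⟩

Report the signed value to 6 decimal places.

triangle: 1!·3!·0!/5! = 6/120
(j±m)!: 3!·1!·1!·0!·3!·0! = 36
prefactor² = (2J+1)·Δ·N² = 36/5
  k=1: −1/(1!·0!·0!·0!·3!·0!) = -1/6
Σ = -1/6  ⇒  CG² = 36/5·(-1/6)² = 1/5
CG = −√(1/5) = -0.447214

−√(1/5) ≈ -0.447214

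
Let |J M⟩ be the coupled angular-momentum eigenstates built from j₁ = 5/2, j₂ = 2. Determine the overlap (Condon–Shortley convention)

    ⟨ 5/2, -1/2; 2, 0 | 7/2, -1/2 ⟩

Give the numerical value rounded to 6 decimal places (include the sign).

−√(4/105) ≈ -0.195180

j₁+j₂−J=1  J+j₁−j₂=4  J−j₁+j₂=3  j₁+j₂+J+1=9
(j₁±m₁, j₂±m₂, J±M) = (2,3,2,2,3,4)
P² = 768/35
sum k=0..1:
  [0] +1/12 = 1/12
  [1] −1/8 = -1/8
S = -1/24
C² = P²·S² = 4/105 ; C = -0.195180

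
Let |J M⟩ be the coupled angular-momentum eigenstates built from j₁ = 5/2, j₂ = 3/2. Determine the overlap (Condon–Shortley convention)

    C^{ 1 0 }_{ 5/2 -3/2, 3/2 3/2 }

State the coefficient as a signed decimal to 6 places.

√[3·3!2!0!/6! · 1!4!3!0!1!1!] = √(36/5)
  +(−1)^3/∏(3,0,1,0,1,0)! = -1/6  (running -1/6)
⟨..|..⟩ = √(36/5)·(-1/6) = -0.447214

−√(1/5) ≈ -0.447214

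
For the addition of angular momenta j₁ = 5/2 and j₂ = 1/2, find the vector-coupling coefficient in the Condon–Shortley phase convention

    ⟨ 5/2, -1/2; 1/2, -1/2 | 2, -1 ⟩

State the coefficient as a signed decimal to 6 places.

+√(1/3) ≈ +0.577350

√[5·1!4!0!/6! · 2!3!0!1!1!3!] = √(12)
  +(−1)^0/∏(0,1,3,0,1,0)! = 1/6  (running 1/6)
⟨..|..⟩ = √(12)·(1/6) = +0.577350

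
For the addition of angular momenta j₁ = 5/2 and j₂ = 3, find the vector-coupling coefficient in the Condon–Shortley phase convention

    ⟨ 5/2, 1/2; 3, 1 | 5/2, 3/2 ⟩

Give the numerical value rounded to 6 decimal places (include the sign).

j₁+j₂−J=3  J+j₁−j₂=2  J−j₁+j₂=3  j₁+j₂+J+1=9
(j₁±m₁, j₂±m₂, J±M) = (3,2,4,2,4,1)
P² = 576/35
sum k=1..2:
  [1] −1/12 = -1/12
  [2] +1/8 = 1/8
S = 1/24
C² = P²·S² = 1/35 ; C = +0.169031

+0.169031  (= +√(1/35))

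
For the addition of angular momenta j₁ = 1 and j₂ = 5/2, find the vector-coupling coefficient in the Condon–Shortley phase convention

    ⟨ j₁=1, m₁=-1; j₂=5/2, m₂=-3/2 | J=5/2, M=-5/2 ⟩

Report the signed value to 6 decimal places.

−√(2/7) ≈ -0.534522

triangle: 1!×1!×4!/7! = 24/5040
(j±m)!: 0!×2!×1!×4!×0!×5! = 5760
prefactor² = (2J+1)×Δ×N² = 1152/7
  k=1: −1/(1!×0!×1!×0!×0!×4!) = -1/24
Σ = -1/24  ⇒  CG² = 1152/7×(-1/24)² = 2/7
CG = −√(2/7) = -0.534522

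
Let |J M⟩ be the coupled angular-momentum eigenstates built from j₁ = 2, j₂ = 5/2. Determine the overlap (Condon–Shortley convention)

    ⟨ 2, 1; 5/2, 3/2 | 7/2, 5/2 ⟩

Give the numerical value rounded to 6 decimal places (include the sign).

triangle: 1!×3!×4!/9! = 144/362880
(j±m)!: 3!×1!×4!×1!×6!×1! = 103680
prefactor² = (2J+1)×Δ×N² = 2304/7
  k=0: +1/(0!×1!×1!×4!×2!×0!) = 1/48
  k=1: −1/(1!×0!×0!×3!×3!×1!) = -1/36
Σ = -1/144  ⇒  CG² = 2304/7×(-1/144)² = 1/63
CG = −√(1/63) = -0.125988

−√(1/63) ≈ -0.125988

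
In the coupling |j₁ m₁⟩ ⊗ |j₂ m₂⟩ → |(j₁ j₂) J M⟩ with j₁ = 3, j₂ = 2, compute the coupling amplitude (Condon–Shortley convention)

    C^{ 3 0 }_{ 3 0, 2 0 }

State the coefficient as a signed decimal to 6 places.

-0.516398  (= −√(4/15))

triangle: 2!*4!*2!/9! = 96/362880
(j±m)!: 3!*3!*2!*2!*3!*3! = 5184
prefactor² = (2J+1)*Δ*N² = 48/5
  k=0: +1/(0!*2!*3!*2!*1!*0!) = 1/24
  k=1: −1/(1!*1!*2!*1!*2!*1!) = -1/4
  k=2: +1/(2!*0!*1!*0!*3!*2!) = 1/24
Σ = -1/6  ⇒  CG² = 48/5*(-1/6)² = 4/15
CG = −√(4/15) = -0.516398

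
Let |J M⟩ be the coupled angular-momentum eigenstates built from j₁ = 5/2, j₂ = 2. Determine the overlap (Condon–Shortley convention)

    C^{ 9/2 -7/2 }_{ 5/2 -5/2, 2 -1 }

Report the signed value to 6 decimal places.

+0.666667

√[10·0!5!4!/10! · 0!5!1!3!1!8!] = √(230400)
  +(−1)^0/∏(0,0,5,1,0,3)! = 1/720  (running 1/720)
⟨..|..⟩ = √(230400)·(1/720) = +0.666667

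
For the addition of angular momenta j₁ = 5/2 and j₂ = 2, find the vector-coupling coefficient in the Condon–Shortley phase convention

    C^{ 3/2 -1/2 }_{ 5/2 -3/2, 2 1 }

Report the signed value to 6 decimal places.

+√(2/105) ≈ +0.138013

triangle: 3!·2!·1!/7! = 12/5040
(j±m)!: 1!·4!·3!·1!·1!·2! = 288
prefactor² = (2J+1)·Δ·N² = 96/35
  k=2: +1/(2!·1!·2!·1!·0!·0!) = 1/4
  k=3: −1/(3!·0!·1!·0!·1!·1!) = -1/6
Σ = 1/12  ⇒  CG² = 96/35·1/12² = 2/105
CG = +√(2/105) = +0.138013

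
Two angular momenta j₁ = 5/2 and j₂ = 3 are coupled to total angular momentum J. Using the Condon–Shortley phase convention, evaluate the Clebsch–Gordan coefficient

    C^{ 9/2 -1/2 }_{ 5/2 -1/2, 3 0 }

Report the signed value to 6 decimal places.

√[10·1!4!5!/11! · 2!3!3!3!4!5!] = √(69120/77)
  +(−1)^0/∏(0,1,3,3,1,2)! = 1/72  (running 1/72)
  +(−1)^1/∏(1,0,2,2,2,3)! = -1/48  (running -1/144)
⟨..|..⟩ = √(69120/77)·(-1/144) = -0.208063

−√(10/231) = -0.208063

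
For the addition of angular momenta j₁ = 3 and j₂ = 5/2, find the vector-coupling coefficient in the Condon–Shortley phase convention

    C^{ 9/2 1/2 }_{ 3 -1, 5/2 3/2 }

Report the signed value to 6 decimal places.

√[10·1!5!4!/11! · 2!4!4!1!5!4!] = √(184320/77)
  +(−1)^0/∏(0,1,4,4,1,0)! = 1/576  (running 1/576)
  +(−1)^1/∏(1,0,3,3,2,1)! = -1/72  (running -7/576)
⟨..|..⟩ = √(184320/77)·(-7/576) = -0.594588

−√(35/99) ≈ -0.594588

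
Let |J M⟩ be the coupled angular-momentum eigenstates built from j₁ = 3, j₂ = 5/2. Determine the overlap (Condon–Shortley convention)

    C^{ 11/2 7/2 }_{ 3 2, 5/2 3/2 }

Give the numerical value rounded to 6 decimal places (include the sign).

triangle: 0!·6!·5!/12! = 86400/479001600
(j±m)!: 5!·1!·4!·1!·9!·2! = 2090188800
prefactor² = (2J+1)·Δ·N² = 49766400/11
  k=0: +1/(0!·0!·1!·4!·5!·1!) = 1/2880
Σ = 1/2880  ⇒  CG² = 49766400/11·1/2880² = 6/11
CG = +√(6/11) = +0.738549

+√(6/11) ≈ +0.738549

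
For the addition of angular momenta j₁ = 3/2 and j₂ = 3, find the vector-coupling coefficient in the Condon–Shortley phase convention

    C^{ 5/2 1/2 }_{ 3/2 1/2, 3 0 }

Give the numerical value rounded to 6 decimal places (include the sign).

−√(6/35) = -0.414039

triangle: 2!×1!×4!/8! = 48/40320
(j±m)!: 2!×1!×3!×3!×3!×2! = 864
prefactor² = (2J+1)×Δ×N² = 216/35
  k=0: +1/(0!×2!×1!×3!×0!×1!) = 1/12
  k=1: −1/(1!×1!×0!×2!×1!×2!) = -1/4
Σ = -1/6  ⇒  CG² = 216/35×(-1/6)² = 6/35
CG = −√(6/35) = -0.414039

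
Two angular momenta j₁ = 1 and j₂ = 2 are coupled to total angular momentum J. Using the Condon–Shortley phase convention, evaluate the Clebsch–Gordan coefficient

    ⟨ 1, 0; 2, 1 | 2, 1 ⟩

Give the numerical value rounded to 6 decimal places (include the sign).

j₁+j₂−J=1  J+j₁−j₂=1  J−j₁+j₂=3  j₁+j₂+J+1=6
(j₁±m₁, j₂±m₂, J±M) = (1,1,3,1,3,1)
P² = 3/2
sum k=0..1:
  [0] +1/6 = 1/6
  [1] −1/2 = -1/2
S = -1/3
C² = P²·S² = 1/6 ; C = -0.408248

−√(1/6) ≈ -0.408248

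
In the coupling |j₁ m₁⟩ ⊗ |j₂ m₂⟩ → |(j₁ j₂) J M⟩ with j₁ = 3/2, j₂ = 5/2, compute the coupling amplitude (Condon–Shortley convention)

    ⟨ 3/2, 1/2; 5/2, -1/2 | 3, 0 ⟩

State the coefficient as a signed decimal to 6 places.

j₁+j₂−J=1  J+j₁−j₂=2  J−j₁+j₂=4  j₁+j₂+J+1=8
(j₁±m₁, j₂±m₂, J±M) = (2,1,2,3,3,3)
P² = 36/5
sum k=0..1:
  [0] +1/4 = 1/4
  [1] −1/12 = -1/12
S = 1/6
C² = P²·S² = 1/5 ; C = +0.447214

+0.447214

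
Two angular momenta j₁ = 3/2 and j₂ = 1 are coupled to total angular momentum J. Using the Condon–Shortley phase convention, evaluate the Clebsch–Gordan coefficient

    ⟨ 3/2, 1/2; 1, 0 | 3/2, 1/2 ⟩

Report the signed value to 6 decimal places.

triangle: 1!*2!*1!/5! = 2/120
(j±m)!: 2!*1!*1!*1!*2!*1! = 4
prefactor² = (2J+1)*Δ*N² = 4/15
  k=0: +1/(0!*1!*1!*1!*1!*0!) = 1
  k=1: −1/(1!*0!*0!*0!*2!*1!) = -1/2
Σ = 1/2  ⇒  CG² = 4/15*1/2² = 1/15
CG = +√(1/15) = +0.258199

+√(1/15) = +0.258199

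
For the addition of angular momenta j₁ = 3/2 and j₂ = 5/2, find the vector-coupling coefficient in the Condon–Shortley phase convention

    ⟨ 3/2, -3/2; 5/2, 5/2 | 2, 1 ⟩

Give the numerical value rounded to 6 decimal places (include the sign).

+√(5/14) = +0.597614

√[5·2!1!3!/7! · 0!3!5!0!3!1!] = √(360/7)
  +(−1)^2/∏(2,0,1,3,0,0)! = 1/12  (running 1/12)
⟨..|..⟩ = √(360/7)·(1/12) = +0.597614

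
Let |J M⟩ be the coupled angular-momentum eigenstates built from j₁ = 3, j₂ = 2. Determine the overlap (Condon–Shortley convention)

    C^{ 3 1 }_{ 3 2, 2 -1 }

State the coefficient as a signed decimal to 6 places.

+√(1/4) = +0.500000

√[7·2!4!2!/9! · 5!1!1!3!4!2!] = √(64)
  +(−1)^0/∏(0,2,1,1,3,1)! = 1/12  (running 1/12)
  +(−1)^1/∏(1,1,0,0,4,2)! = -1/48  (running 1/16)
⟨..|..⟩ = √(64)·(1/16) = +0.500000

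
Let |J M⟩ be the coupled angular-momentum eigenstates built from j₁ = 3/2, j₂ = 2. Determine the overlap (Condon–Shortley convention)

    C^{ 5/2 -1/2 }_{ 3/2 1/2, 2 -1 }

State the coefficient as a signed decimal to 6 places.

+√(5/14) ≈ +0.597614

j₁+j₂−J=1  J+j₁−j₂=2  J−j₁+j₂=3  j₁+j₂+J+1=7
(j₁±m₁, j₂±m₂, J±M) = (2,1,1,3,2,3)
P² = 72/35
sum k=0..1:
  [0] +1/2 = 1/2
  [1] −1/12 = -1/12
S = 5/12
C² = P²·S² = 5/14 ; C = +0.597614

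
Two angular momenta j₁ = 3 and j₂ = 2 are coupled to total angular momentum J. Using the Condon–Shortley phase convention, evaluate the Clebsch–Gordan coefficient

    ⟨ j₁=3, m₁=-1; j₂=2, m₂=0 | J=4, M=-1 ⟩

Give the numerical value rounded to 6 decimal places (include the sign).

−√(3/28) = -0.327327

√[9·1!5!3!/10! · 2!4!2!2!3!5!] = √(1728/7)
  +(−1)^0/∏(0,1,4,2,1,1)! = 1/48  (running 1/48)
  +(−1)^1/∏(1,0,3,1,2,2)! = -1/24  (running -1/48)
⟨..|..⟩ = √(1728/7)·(-1/48) = -0.327327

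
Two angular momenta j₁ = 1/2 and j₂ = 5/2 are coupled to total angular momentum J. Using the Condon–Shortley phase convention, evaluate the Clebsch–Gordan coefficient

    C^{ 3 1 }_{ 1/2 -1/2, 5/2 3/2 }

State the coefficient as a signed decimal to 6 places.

j₁+j₂−J=0  J+j₁−j₂=1  J−j₁+j₂=5  j₁+j₂+J+1=7
(j₁±m₁, j₂±m₂, J±M) = (0,1,4,1,4,2)
P² = 192
sum k=0..0:
  [0] +1/24 = 1/24
S = 1/24
C² = P²·S² = 1/3 ; C = +0.577350

+√(1/3) ≈ +0.577350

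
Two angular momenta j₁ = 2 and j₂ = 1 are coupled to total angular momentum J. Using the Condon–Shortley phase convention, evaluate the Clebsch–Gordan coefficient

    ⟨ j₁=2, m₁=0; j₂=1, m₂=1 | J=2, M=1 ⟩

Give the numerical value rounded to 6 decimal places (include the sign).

triangle: 1!*3!*1!/6! = 6/720
(j±m)!: 2!*2!*2!*0!*3!*1! = 48
prefactor² = (2J+1)*Δ*N² = 2
  k=1: −1/(1!*0!*1!*1!*2!*0!) = -1/2
Σ = -1/2  ⇒  CG² = 2*(-1/2)² = 1/2
CG = −√(1/2) = -0.707107

-0.707107  (= −√(1/2))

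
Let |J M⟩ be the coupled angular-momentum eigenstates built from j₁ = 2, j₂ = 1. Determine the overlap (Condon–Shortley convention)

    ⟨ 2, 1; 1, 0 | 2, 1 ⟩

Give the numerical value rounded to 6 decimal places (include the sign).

+√(1/6) ≈ +0.408248

j₁+j₂−J=1  J+j₁−j₂=3  J−j₁+j₂=1  j₁+j₂+J+1=6
(j₁±m₁, j₂±m₂, J±M) = (3,1,1,1,3,1)
P² = 3/2
sum k=0..1:
  [0] +1/2 = 1/2
  [1] −1/6 = -1/6
S = 1/3
C² = P²·S² = 1/6 ; C = +0.408248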